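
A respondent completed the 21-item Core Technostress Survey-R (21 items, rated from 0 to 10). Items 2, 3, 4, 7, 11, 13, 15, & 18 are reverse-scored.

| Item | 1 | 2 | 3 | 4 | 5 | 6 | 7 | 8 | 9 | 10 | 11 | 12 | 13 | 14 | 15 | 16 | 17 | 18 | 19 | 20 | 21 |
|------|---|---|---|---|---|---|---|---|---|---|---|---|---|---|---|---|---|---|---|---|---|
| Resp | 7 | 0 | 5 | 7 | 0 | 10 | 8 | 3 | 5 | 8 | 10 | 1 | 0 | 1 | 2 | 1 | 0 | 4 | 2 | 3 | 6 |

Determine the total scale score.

91

Reverse-scored items use 10 − raw:
  item 2: 10 − 0 = 10
  item 3: 10 − 5 = 5
  item 4: 10 − 7 = 3
  item 7: 10 − 8 = 2
  item 11: 10 − 10 = 0
  item 13: 10 − 0 = 10
  item 15: 10 − 2 = 8
  item 18: 10 − 4 = 6
After reverse-coding: 7, 10, 5, 3, 0, 10, 2, 3, 5, 8, 0, 1, 10, 1, 8, 1, 0, 6, 2, 3, 6
Total = 7 + 10 + 5 + 3 + 0 + 10 + 2 + 3 + 5 + 8 + 0 + 1 + 10 + 1 + 8 + 1 + 0 + 6 + 2 + 3 + 6 = 91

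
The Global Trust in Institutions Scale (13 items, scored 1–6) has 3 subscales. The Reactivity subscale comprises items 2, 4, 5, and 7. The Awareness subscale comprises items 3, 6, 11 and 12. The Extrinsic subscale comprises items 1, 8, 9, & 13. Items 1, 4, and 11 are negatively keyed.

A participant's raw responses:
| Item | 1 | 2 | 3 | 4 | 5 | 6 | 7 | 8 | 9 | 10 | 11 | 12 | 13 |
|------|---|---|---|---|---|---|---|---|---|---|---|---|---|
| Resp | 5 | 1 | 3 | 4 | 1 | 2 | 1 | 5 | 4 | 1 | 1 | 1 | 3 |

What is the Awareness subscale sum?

12

Awareness items: 3, 6, 11, 12.
Of these, item 11 is negatively keyed; on a 1–6 scale, reversed = 7 − raw.
  item 3: 3
  item 6: 2
  item 11: 7 − 1 = 6
  item 12: 1
Sum = 3 + 2 + 6 + 1 = 12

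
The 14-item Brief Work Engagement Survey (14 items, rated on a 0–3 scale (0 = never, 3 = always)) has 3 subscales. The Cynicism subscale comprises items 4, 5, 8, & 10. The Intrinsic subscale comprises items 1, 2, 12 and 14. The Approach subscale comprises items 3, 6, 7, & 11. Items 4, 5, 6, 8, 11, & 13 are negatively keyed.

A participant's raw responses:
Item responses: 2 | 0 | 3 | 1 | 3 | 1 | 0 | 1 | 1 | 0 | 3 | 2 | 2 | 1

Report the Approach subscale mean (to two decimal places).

1.25

Approach items: 3, 6, 7, 11.
Of these, items 6 & 11 are negatively keyed; on a 0–3 scale, reversed = 3 − raw.
  item 3: 3
  item 6: 3 − 1 = 2
  item 7: 0
  item 11: 3 − 3 = 0
Sum = 3 + 2 + 0 + 0 = 5
Mean = 5 / 4 = 1.25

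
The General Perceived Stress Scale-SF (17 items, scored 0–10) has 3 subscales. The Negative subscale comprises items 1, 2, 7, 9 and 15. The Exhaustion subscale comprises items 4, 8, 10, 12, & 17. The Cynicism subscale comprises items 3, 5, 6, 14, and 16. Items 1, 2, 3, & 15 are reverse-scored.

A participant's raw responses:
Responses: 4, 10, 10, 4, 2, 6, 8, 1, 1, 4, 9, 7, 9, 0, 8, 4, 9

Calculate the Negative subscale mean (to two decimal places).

Negative items: 1, 2, 7, 9, 15.
Of these, items 1, 2, & 15 are reverse-scored; on a 0–10 scale, reversed = 10 − raw.
  item 1: 10 − 4 = 6
  item 2: 10 − 10 = 0
  item 7: 8
  item 9: 1
  item 15: 10 − 8 = 2
Sum = 6 + 0 + 8 + 1 + 2 = 17
Mean = 17 / 5 = 3.40

3.40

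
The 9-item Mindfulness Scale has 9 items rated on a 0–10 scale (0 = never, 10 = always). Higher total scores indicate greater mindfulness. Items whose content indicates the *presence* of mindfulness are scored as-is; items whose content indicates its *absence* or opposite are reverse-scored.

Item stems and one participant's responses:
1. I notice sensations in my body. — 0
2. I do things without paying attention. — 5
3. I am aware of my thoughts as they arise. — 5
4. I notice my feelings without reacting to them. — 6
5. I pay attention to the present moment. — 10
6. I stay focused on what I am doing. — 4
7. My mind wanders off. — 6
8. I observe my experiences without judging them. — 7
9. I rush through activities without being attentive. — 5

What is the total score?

46

Items 2, 7, 9 describe the absence/opposite of mindfulness → reverse-score.
reverse-coded value = 10 − response.
  item 1: 0
  item 2: 10 − 5 = 5
  item 3: 5
  item 4: 6
  item 5: 10
  item 6: 4
  item 7: 10 − 6 = 4
  item 8: 7
  item 9: 10 − 5 = 5
Total = 0 + 5 + 5 + 6 + 10 + 4 + 4 + 7 + 5 = 46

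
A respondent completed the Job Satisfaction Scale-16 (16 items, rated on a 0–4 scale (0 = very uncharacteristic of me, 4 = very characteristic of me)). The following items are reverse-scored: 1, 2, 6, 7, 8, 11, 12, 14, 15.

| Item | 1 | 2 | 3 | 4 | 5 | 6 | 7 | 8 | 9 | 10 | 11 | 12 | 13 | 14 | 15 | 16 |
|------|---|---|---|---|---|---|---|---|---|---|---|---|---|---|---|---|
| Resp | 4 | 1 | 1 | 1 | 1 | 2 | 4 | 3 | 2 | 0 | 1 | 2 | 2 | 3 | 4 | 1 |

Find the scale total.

Reverse-scored items use 4 − raw:
  item 1: 4 − 4 = 0
  item 2: 4 − 1 = 3
  item 6: 4 − 2 = 2
  item 7: 4 − 4 = 0
  item 8: 4 − 3 = 1
  item 11: 4 − 1 = 3
  item 12: 4 − 2 = 2
  item 14: 4 − 3 = 1
  item 15: 4 − 4 = 0
After reverse-coding: 0, 3, 1, 1, 1, 2, 0, 1, 2, 0, 3, 2, 2, 1, 0, 1
Total = 0 + 3 + 1 + 1 + 1 + 2 + 0 + 1 + 2 + 0 + 3 + 2 + 2 + 1 + 0 + 1 = 20

20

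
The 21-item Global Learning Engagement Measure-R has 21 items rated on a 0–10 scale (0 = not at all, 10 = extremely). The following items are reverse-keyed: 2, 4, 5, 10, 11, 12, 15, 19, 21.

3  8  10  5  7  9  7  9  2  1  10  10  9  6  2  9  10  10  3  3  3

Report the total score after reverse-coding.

Reversing items 2, 4, 5, 10, 11, 12, 15, 19, and 21 with 10 − raw:
Total = 3 + (10−8) + 10 + (10−5) + (10−7) + 9 + 7 + 9 + 2 + (10−1) + (10−10) + (10−10) + 9 + 6 + (10−2) + 9 + 10 + 10 + (10−3) + 3 + (10−3)
      = 3 + 2 + 10 + 5 + 3 + 9 + 7 + 9 + 2 + 9 + 0 + 0 + 9 + 6 + 8 + 9 + 10 + 10 + 7 + 3 + 7 = 128

128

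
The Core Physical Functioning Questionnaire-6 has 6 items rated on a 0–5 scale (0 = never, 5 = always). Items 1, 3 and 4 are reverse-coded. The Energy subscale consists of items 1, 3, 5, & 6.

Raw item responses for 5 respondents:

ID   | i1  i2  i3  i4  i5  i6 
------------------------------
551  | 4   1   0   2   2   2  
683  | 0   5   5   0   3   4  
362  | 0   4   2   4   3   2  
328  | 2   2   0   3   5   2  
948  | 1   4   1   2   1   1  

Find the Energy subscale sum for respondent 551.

10

Respondent 551 raw: 4, 1, 0, 2, 2, 2.
Energy items: 1, 3, 5, 6.
Reverse-coded (reversed = (0+5) − raw = 5 − raw):
  item 1: 5 − 4 = 1
  item 3: 5 − 0 = 5
  item 5: 2
  item 6: 2
Sum = 1 + 5 + 2 + 2 = 10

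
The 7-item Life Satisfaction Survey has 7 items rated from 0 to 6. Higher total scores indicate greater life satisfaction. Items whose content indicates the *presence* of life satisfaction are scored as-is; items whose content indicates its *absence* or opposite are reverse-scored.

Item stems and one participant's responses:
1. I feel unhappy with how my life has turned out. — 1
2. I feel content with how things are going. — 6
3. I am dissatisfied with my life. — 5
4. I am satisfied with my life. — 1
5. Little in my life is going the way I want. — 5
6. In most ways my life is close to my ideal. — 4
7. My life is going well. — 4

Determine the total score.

Items 1, 3, 5 describe the absence/opposite of life satisfaction → reverse-score.
reversed = (0+6) − raw = 6 − raw.
  item 1: 6 − 1 = 5
  item 2: 6
  item 3: 6 − 5 = 1
  item 4: 1
  item 5: 6 − 5 = 1
  item 6: 4
  item 7: 4
Total = 5 + 6 + 1 + 1 + 1 + 4 + 4 = 22

22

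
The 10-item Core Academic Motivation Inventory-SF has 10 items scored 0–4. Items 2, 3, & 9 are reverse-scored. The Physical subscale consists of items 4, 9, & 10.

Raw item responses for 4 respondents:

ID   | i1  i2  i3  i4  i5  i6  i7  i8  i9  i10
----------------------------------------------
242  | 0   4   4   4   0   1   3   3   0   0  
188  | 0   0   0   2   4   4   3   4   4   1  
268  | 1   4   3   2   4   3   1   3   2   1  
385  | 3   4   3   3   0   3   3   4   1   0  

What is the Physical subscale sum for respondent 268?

Respondent 268 raw: 1, 4, 3, 2, 4, 3, 1, 3, 2, 1.
Physical items: 4, 9, 10.
Reverse-coded (reverse-coded value = 4 − response):
  item 4: 2
  item 9: 4 − 2 = 2
  item 10: 1
Sum = 2 + 2 + 1 = 5

5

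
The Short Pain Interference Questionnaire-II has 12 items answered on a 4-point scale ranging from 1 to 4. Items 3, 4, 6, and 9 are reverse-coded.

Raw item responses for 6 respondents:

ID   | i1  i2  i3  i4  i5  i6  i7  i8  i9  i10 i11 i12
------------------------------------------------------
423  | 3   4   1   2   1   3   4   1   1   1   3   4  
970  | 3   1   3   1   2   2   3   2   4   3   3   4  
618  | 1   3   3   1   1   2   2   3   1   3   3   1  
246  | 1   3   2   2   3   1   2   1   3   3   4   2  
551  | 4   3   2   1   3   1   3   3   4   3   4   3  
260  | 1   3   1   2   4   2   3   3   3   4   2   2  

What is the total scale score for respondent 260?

34

Respondent 260 raw: 1, 3, 1, 2, 4, 2, 3, 3, 3, 4, 2, 2.
Reverse-coded (on a 1–4 scale, reversed = 5 − raw):
  item 1: 1
  item 2: 3
  item 3: 5 − 1 = 4
  item 4: 5 − 2 = 3
  item 5: 4
  item 6: 5 − 2 = 3
  item 7: 3
  item 8: 3
  item 9: 5 − 3 = 2
  item 10: 4
  item 11: 2
  item 12: 2
Sum = 1 + 3 + 4 + 3 + 4 + 3 + 3 + 3 + 2 + 4 + 2 + 2 = 34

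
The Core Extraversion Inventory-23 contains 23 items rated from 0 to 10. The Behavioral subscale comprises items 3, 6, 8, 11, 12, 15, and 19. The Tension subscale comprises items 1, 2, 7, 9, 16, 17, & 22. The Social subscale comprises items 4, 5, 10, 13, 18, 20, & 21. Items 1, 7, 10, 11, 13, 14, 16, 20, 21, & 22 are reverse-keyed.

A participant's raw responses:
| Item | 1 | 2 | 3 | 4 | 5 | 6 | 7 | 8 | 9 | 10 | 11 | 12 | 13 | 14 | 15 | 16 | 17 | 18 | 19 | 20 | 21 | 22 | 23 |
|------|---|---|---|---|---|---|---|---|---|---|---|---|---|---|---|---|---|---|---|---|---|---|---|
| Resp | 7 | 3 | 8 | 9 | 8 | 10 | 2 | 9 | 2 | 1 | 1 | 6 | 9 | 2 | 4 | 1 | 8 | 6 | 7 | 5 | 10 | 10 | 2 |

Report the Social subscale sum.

38

Social items: 4, 5, 10, 13, 18, 20, 21.
Of these, items 10, 13, 20 and 21 are reverse-keyed; on a 0–10 scale, reversed = 10 − raw.
  item 4: 9
  item 5: 8
  item 10: 10 − 1 = 9
  item 13: 10 − 9 = 1
  item 18: 6
  item 20: 10 − 5 = 5
  item 21: 10 − 10 = 0
Sum = 9 + 8 + 9 + 1 + 6 + 5 + 0 = 38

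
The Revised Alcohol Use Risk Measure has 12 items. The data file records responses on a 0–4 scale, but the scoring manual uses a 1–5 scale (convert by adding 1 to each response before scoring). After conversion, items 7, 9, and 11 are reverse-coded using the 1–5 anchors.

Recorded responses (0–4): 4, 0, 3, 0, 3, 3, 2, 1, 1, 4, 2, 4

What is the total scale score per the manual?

41

Convert to 1–5: 5, 1, 4, 1, 4, 4, 3, 2, 2, 5, 3, 5
Reverse-coded (on a 1–5 scale, reversed = 6 − raw):
  item 7: 6 − 3 = 3
  item 9: 6 − 2 = 4
  item 11: 6 − 3 = 3
Scored: 5, 1, 4, 1, 4, 4, 3, 2, 4, 5, 3, 5
Total = 41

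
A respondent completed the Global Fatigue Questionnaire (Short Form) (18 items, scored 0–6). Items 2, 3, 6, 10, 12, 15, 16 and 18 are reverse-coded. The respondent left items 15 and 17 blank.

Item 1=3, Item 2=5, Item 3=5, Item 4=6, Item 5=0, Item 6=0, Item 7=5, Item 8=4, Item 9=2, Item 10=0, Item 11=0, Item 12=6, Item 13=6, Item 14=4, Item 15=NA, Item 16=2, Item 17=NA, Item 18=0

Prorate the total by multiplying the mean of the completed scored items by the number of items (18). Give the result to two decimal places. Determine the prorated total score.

60.75

Reverse-coded (reverse-coded value = 6 − response):
  item 2: 6 − 5 = 1
  item 3: 6 − 5 = 1
  item 6: 6 − 0 = 6
  item 10: 6 − 0 = 6
  item 12: 6 − 6 = 0
  item 16: 6 − 2 = 4
  item 18: 6 − 0 = 6
Completed scored items (16 of 18): 3, 1, 1, 6, 0, 6, 5, 4, 2, 6, 0, 0, 6, 4, 4, 6; sum = 54.
Person mean = 54 / 16 ≈ 3.3750
Prorated total = (54 / 16) × 18 = 60.75 (to 2 dp)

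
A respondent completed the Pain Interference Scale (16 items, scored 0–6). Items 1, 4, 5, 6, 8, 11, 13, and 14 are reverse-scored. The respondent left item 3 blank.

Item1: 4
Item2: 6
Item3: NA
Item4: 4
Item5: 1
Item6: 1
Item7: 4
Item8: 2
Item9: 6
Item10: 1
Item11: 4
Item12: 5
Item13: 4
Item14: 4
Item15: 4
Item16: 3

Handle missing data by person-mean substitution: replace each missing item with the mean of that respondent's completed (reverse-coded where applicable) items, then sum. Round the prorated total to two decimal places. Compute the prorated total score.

Reverse-coded (on a 0–6 scale, reversed = 6 − raw):
  item 1: 6 − 4 = 2
  item 4: 6 − 4 = 2
  item 5: 6 − 1 = 5
  item 6: 6 − 1 = 5
  item 8: 6 − 2 = 4
  item 11: 6 − 4 = 2
  item 13: 6 − 4 = 2
  item 14: 6 − 4 = 2
Completed scored items (15 of 16): 2, 6, 2, 5, 5, 4, 4, 6, 1, 2, 5, 2, 2, 4, 3; sum = 53.
Person mean = 53 / 15 ≈ 3.5333
Prorated total = (53 / 15) × 16 = 56.53 (to 2 dp)

56.53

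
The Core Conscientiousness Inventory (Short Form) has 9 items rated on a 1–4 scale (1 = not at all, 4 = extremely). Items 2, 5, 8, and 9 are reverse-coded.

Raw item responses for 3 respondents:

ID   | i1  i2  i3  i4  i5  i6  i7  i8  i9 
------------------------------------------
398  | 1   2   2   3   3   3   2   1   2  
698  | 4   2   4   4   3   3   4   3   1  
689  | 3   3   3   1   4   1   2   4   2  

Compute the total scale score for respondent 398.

Respondent 398 raw: 1, 2, 2, 3, 3, 3, 2, 1, 2.
Reverse-coded (on a 1–4 scale, reversed = 5 − raw):
  item 1: 1
  item 2: 5 − 2 = 3
  item 3: 2
  item 4: 3
  item 5: 5 − 3 = 2
  item 6: 3
  item 7: 2
  item 8: 5 − 1 = 4
  item 9: 5 − 2 = 3
Sum = 1 + 3 + 2 + 3 + 2 + 3 + 2 + 4 + 3 = 23

23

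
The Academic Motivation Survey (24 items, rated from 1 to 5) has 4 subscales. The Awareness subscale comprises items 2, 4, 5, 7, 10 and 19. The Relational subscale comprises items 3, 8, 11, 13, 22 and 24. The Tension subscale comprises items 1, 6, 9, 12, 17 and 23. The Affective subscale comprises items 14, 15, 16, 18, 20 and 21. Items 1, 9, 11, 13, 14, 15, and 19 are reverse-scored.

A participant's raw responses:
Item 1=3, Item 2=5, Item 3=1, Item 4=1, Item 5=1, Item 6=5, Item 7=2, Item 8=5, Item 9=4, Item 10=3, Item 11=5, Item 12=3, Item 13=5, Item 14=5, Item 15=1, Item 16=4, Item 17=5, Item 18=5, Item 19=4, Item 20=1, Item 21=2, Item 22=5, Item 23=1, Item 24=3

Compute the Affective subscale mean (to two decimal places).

3.00

Affective items: 14, 15, 16, 18, 20, 21.
Of these, items 14 and 15 are reverse-scored; on a 1–5 scale, reversed = 6 − raw.
  item 14: 6 − 5 = 1
  item 15: 6 − 1 = 5
  item 16: 4
  item 18: 5
  item 20: 1
  item 21: 2
Sum = 1 + 5 + 4 + 5 + 1 + 2 = 18
Mean = 18 / 6 = 3.00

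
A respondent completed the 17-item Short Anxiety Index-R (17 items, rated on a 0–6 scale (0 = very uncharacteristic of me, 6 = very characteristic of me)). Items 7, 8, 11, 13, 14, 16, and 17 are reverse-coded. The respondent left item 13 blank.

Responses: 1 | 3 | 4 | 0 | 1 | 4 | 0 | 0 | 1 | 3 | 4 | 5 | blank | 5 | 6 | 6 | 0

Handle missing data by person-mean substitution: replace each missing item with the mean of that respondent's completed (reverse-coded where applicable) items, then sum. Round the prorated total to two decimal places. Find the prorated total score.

Reverse-coded (reverse-coded value = 6 − response):
  item 7: 6 − 0 = 6
  item 8: 6 − 0 = 6
  item 11: 6 − 4 = 2
  item 14: 6 − 5 = 1
  item 16: 6 − 6 = 0
  item 17: 6 − 0 = 6
Completed scored items (16 of 17): 1, 3, 4, 0, 1, 4, 6, 6, 1, 3, 2, 5, 1, 6, 0, 6; sum = 49.
Person mean = 49 / 16 ≈ 3.0625
Prorated total = (49 / 16) × 17 = 52.06 (to 2 dp)

52.06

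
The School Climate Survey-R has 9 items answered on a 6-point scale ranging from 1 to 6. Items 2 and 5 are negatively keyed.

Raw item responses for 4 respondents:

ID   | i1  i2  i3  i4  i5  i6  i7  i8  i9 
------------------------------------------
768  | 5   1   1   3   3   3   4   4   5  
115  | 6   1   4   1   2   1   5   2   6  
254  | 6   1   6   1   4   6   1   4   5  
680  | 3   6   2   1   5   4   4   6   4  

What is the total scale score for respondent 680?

Respondent 680 raw: 3, 6, 2, 1, 5, 4, 4, 6, 4.
Reverse-coded (reversed = (1+6) − raw = 7 − raw):
  item 1: 3
  item 2: 7 − 6 = 1
  item 3: 2
  item 4: 1
  item 5: 7 − 5 = 2
  item 6: 4
  item 7: 4
  item 8: 6
  item 9: 4
Sum = 3 + 1 + 2 + 1 + 2 + 4 + 4 + 6 + 4 = 27

27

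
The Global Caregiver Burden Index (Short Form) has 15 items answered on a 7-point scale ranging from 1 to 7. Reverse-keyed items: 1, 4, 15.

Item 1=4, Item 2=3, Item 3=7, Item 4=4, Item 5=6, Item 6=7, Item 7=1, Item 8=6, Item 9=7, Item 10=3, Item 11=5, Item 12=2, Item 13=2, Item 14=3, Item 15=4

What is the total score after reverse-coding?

Raw sum = 64. Reverse-keyed items: 1, 4, 15; their raw sum = 12.
Each reversal replaces raw with 8 − raw, changing the total by 8 − 2·raw per item.
Total = 64 + 3·8 − 2·12 = 64 + 24 − 24 = 64

64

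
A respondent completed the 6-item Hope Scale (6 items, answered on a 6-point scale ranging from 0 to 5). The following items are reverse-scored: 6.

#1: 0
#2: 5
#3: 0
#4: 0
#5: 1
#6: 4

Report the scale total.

Reverse-coded items (on a 0–5 scale, reversed = 5 − raw):
  item 6: 5 − 4 = 1
Scored responses: 0, 5, 0, 0, 1, 1
Total = 0 + 5 + 0 + 0 + 1 + 1 = 7

7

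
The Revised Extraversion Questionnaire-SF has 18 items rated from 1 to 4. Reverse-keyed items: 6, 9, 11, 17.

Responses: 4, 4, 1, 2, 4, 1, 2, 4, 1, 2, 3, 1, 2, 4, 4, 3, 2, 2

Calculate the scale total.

Reversing items 6, 9, 11 and 17 with 5 − raw:
Total = 4 + 4 + 1 + 2 + 4 + (5−1) + 2 + 4 + (5−1) + 2 + (5−3) + 1 + 2 + 4 + 4 + 3 + (5−2) + 2
      = 4 + 4 + 1 + 2 + 4 + 4 + 2 + 4 + 4 + 2 + 2 + 1 + 2 + 4 + 4 + 3 + 3 + 2 = 52

52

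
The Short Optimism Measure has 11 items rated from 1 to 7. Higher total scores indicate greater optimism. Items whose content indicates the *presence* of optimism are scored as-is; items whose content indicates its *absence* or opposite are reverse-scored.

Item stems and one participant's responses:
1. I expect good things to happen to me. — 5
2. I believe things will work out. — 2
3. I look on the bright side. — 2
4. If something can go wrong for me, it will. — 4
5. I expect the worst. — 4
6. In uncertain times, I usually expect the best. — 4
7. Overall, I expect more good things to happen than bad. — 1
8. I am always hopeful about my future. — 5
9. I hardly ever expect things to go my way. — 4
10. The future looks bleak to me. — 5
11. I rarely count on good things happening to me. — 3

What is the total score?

39

Items 4, 5, 9, 10, 11 describe the absence/opposite of optimism → reverse-score.
reversed = (1+7) − raw = 8 − raw.
  item 1: 5
  item 2: 2
  item 3: 2
  item 4: 8 − 4 = 4
  item 5: 8 − 4 = 4
  item 6: 4
  item 7: 1
  item 8: 5
  item 9: 8 − 4 = 4
  item 10: 8 − 5 = 3
  item 11: 8 − 3 = 5
Total = 5 + 2 + 2 + 4 + 4 + 4 + 1 + 5 + 4 + 3 + 5 = 39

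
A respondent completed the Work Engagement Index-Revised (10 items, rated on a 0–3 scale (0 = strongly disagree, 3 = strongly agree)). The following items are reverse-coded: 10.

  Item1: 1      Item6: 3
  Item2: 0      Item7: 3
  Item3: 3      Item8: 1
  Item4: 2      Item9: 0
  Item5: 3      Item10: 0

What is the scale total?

Raw sum = 16. Reverse-coded items: 10; their raw sum = 0.
Each reversal replaces raw with 3 − raw, changing the total by 3 − 2·raw per item.
Total = 16 + 1·3 − 2·0 = 16 + 3 − 0 = 19

19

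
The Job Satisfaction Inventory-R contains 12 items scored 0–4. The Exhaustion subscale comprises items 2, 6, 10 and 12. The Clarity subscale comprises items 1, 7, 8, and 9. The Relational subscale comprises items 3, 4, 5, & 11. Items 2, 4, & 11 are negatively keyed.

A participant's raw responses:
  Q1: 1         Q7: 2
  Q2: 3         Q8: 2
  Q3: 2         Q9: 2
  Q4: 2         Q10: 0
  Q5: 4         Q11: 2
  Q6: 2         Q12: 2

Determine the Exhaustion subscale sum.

5

Exhaustion items: 2, 6, 10, 12.
Of these, item 2 is negatively keyed; reverse-coded value = 4 − response.
  item 2: 4 − 3 = 1
  item 6: 2
  item 10: 0
  item 12: 2
Sum = 1 + 2 + 0 + 2 = 5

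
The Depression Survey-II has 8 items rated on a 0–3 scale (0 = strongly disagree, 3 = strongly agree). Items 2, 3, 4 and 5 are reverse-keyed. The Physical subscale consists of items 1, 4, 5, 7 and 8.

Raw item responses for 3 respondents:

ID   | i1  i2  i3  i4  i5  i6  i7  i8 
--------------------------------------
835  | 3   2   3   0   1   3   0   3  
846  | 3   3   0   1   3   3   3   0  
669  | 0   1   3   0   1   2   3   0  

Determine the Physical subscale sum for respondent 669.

Respondent 669 raw: 0, 1, 3, 0, 1, 2, 3, 0.
Physical items: 1, 4, 5, 7, 8.
Reverse-coded (reversed = (0+3) − raw = 3 − raw):
  item 1: 0
  item 4: 3 − 0 = 3
  item 5: 3 − 1 = 2
  item 7: 3
  item 8: 0
Sum = 0 + 3 + 2 + 3 + 0 = 8

8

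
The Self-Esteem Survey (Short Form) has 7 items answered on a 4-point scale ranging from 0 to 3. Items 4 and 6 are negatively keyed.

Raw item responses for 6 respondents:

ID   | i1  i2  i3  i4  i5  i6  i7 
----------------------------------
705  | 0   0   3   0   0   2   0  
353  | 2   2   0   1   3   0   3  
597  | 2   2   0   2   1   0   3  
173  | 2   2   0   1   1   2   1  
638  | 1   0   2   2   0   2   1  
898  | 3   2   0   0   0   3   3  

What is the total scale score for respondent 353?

Respondent 353 raw: 2, 2, 0, 1, 3, 0, 3.
Reverse-coded (on a 0–3 scale, reversed = 3 − raw):
  item 1: 2
  item 2: 2
  item 3: 0
  item 4: 3 − 1 = 2
  item 5: 3
  item 6: 3 − 0 = 3
  item 7: 3
Sum = 2 + 2 + 0 + 2 + 3 + 3 + 3 = 15

15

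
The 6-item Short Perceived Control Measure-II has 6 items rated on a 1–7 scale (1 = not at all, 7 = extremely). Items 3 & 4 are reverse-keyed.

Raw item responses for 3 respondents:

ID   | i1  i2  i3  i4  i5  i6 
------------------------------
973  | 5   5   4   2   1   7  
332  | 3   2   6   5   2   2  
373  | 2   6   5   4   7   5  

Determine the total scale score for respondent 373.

Respondent 373 raw: 2, 6, 5, 4, 7, 5.
Reverse-coded (reverse-coded value = 8 − response):
  item 1: 2
  item 2: 6
  item 3: 8 − 5 = 3
  item 4: 8 − 4 = 4
  item 5: 7
  item 6: 5
Sum = 2 + 6 + 3 + 4 + 7 + 5 = 27

27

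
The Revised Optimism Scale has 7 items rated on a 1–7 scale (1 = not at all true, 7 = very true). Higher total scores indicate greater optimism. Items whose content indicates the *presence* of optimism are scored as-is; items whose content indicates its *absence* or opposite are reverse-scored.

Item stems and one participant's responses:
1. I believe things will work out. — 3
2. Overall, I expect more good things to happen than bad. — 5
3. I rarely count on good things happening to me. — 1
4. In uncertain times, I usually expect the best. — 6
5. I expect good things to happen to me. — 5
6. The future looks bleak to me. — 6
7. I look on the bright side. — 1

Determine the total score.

Items 3, 6 describe the absence/opposite of optimism → reverse-score.
on a 1–7 scale, reversed = 8 − raw.
  item 1: 3
  item 2: 5
  item 3: 8 − 1 = 7
  item 4: 6
  item 5: 5
  item 6: 8 − 6 = 2
  item 7: 1
Total = 3 + 5 + 7 + 6 + 5 + 2 + 1 = 29

29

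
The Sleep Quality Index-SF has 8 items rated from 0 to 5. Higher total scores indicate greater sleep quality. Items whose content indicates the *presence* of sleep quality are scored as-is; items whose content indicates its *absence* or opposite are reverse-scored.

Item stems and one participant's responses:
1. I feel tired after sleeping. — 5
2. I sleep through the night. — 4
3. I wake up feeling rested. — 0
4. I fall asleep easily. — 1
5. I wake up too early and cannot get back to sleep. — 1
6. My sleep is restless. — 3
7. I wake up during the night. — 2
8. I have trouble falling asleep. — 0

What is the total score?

19

Items 1, 5, 6, 7, 8 describe the absence/opposite of sleep quality → reverse-score.
reversed = (0+5) − raw = 5 − raw.
  item 1: 5 − 5 = 0
  item 2: 4
  item 3: 0
  item 4: 1
  item 5: 5 − 1 = 4
  item 6: 5 − 3 = 2
  item 7: 5 − 2 = 3
  item 8: 5 − 0 = 5
Total = 0 + 4 + 0 + 1 + 4 + 2 + 3 + 5 = 19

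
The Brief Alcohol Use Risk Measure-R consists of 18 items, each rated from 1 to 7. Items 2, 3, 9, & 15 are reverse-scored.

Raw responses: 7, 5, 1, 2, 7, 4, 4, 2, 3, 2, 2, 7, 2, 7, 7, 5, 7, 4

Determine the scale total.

Reversing items 2, 3, 9, & 15 with 8 − raw:
Total = 7 + (8−5) + (8−1) + 2 + 7 + 4 + 4 + 2 + (8−3) + 2 + 2 + 7 + 2 + 7 + (8−7) + 5 + 7 + 4
      = 7 + 3 + 7 + 2 + 7 + 4 + 4 + 2 + 5 + 2 + 2 + 7 + 2 + 7 + 1 + 5 + 7 + 4 = 78

78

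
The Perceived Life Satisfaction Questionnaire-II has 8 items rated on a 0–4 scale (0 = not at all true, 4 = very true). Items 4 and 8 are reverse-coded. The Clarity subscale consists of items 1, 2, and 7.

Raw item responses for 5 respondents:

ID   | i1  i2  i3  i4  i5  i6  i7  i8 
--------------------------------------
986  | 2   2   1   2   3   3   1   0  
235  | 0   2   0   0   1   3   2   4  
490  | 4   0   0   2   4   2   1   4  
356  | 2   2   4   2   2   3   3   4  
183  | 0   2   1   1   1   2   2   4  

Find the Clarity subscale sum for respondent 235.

4

Respondent 235 raw: 0, 2, 0, 0, 1, 3, 2, 4.
Clarity items: 1, 2, 7.
Reverse-coded (on a 0–4 scale, reversed = 4 − raw):
  item 1: 0
  item 2: 2
  item 7: 2
Sum = 0 + 2 + 2 = 4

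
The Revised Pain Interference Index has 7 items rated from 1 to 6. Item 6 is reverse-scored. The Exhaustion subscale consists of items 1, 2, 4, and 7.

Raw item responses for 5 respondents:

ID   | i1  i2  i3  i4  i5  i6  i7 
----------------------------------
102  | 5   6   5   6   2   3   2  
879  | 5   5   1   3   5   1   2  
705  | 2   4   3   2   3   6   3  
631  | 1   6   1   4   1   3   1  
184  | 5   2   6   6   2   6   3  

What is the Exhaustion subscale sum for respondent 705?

11

Respondent 705 raw: 2, 4, 3, 2, 3, 6, 3.
Exhaustion items: 1, 2, 4, 7.
Reverse-coded (reversed = (1+6) − raw = 7 − raw):
  item 1: 2
  item 2: 4
  item 4: 2
  item 7: 3
Sum = 2 + 4 + 2 + 3 = 11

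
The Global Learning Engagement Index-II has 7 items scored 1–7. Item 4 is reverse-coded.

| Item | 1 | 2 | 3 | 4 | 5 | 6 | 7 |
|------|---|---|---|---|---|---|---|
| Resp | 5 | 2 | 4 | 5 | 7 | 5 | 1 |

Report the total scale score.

27

Raw sum = 29. Reverse-coded items: 4; their raw sum = 5.
Each reversal replaces raw with 8 − raw, changing the total by 8 − 2·raw per item.
Total = 29 + 1·8 − 2·5 = 29 + 8 − 10 = 27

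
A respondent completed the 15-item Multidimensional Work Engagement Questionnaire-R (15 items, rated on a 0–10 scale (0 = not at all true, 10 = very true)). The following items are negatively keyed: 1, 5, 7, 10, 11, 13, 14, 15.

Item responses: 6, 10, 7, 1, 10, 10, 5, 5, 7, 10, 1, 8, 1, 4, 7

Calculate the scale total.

84

Reversing items 1, 5, 7, 10, 11, 13, 14 and 15 with 10 − raw:
Total = (10−6) + 10 + 7 + 1 + (10−10) + 10 + (10−5) + 5 + 7 + (10−10) + (10−1) + 8 + (10−1) + (10−4) + (10−7)
      = 4 + 10 + 7 + 1 + 0 + 10 + 5 + 5 + 7 + 0 + 9 + 8 + 9 + 6 + 3 = 84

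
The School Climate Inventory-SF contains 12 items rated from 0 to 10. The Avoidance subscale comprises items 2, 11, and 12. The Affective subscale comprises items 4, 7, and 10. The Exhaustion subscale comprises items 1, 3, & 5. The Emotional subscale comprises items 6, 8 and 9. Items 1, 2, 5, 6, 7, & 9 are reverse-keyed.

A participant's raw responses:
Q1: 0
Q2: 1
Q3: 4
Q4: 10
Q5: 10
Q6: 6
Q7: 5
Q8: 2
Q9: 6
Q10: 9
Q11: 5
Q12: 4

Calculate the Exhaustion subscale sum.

14

Exhaustion items: 1, 3, 5.
Of these, items 1 & 5 are reverse-keyed; on a 0–10 scale, reversed = 10 − raw.
  item 1: 10 − 0 = 10
  item 3: 4
  item 5: 10 − 10 = 0
Sum = 10 + 4 + 0 = 14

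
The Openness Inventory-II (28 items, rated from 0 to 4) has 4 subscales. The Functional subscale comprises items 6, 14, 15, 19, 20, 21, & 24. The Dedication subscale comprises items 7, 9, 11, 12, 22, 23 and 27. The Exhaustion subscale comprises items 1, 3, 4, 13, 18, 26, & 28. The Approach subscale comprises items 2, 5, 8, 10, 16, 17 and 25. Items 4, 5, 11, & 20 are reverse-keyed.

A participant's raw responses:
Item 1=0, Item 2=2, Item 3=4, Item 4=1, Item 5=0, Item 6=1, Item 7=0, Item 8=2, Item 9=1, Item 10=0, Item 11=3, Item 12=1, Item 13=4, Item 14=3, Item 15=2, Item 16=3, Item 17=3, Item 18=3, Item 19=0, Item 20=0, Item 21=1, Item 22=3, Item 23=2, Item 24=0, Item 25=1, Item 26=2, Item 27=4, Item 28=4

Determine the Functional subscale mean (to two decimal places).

Functional items: 6, 14, 15, 19, 20, 21, 24.
Of these, item 20 is reverse-keyed; reverse-coded value = 4 − response.
  item 6: 1
  item 14: 3
  item 15: 2
  item 19: 0
  item 20: 4 − 0 = 4
  item 21: 1
  item 24: 0
Sum = 1 + 3 + 2 + 0 + 4 + 1 + 0 = 11
Mean = 11 / 7 = 1.57

1.57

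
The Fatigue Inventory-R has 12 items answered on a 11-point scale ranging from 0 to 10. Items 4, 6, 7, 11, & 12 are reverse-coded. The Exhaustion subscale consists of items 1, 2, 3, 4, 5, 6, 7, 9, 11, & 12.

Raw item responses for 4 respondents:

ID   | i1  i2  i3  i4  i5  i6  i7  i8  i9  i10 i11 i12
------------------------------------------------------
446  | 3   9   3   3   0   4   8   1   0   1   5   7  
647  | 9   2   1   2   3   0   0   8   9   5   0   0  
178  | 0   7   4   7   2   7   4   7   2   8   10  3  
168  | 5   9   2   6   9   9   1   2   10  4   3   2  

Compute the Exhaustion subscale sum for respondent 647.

72

Respondent 647 raw: 9, 2, 1, 2, 3, 0, 0, 8, 9, 5, 0, 0.
Exhaustion items: 1, 2, 3, 4, 5, 6, 7, 9, 11, 12.
Reverse-coded (reversed = (0+10) − raw = 10 − raw):
  item 1: 9
  item 2: 2
  item 3: 1
  item 4: 10 − 2 = 8
  item 5: 3
  item 6: 10 − 0 = 10
  item 7: 10 − 0 = 10
  item 9: 9
  item 11: 10 − 0 = 10
  item 12: 10 − 0 = 10
Sum = 9 + 2 + 1 + 8 + 3 + 10 + 10 + 9 + 10 + 10 = 72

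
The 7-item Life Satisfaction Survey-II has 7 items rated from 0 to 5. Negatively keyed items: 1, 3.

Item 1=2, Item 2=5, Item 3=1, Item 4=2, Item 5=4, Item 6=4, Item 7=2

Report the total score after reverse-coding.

Negatively keyed items use 5 − raw:
  item 1: 5 − 2 = 3
  item 3: 5 − 1 = 4
Scored responses: 3, 5, 4, 2, 4, 4, 2
Total = 3 + 5 + 4 + 2 + 4 + 4 + 2 = 24

24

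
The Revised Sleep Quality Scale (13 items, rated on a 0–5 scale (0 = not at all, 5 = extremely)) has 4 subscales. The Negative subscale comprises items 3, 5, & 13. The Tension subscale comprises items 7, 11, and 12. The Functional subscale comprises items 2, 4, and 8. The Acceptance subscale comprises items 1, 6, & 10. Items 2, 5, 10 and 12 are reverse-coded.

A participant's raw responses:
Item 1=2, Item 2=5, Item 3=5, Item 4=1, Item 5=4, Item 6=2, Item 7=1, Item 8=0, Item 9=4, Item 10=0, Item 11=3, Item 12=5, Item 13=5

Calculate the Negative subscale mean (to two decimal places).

3.67

Negative items: 3, 5, 13.
Of these, item 5 is reverse-coded; reversed = (0+5) − raw = 5 − raw.
  item 3: 5
  item 5: 5 − 4 = 1
  item 13: 5
Sum = 5 + 1 + 5 = 11
Mean = 11 / 3 = 3.67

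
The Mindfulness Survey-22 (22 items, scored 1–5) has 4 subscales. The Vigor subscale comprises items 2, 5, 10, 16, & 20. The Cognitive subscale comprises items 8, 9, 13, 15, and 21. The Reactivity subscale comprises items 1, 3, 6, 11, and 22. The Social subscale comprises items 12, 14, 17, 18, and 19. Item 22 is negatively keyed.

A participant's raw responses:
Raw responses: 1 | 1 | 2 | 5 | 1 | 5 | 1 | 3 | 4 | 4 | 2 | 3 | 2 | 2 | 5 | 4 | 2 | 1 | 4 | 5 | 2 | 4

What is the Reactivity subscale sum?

Reactivity items: 1, 3, 6, 11, 22.
Of these, item 22 is negatively keyed; reverse-coded value = 6 − response.
  item 1: 1
  item 3: 2
  item 6: 5
  item 11: 2
  item 22: 6 − 4 = 2
Sum = 1 + 2 + 5 + 2 + 2 = 12

12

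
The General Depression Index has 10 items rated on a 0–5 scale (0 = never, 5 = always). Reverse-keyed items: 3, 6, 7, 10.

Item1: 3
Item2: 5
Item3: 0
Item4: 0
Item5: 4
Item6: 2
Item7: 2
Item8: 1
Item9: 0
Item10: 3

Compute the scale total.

Raw sum = 20. Reverse-keyed items: 3, 6, 7, 10; their raw sum = 7.
Each reversal replaces raw with 5 − raw, changing the total by 5 − 2·raw per item.
Total = 20 + 4·5 − 2·7 = 20 + 20 − 14 = 26

26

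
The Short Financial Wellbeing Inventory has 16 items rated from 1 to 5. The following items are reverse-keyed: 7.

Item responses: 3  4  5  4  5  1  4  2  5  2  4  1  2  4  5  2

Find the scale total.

Reversing item 7 with 6 − raw:
Total = 3 + 4 + 5 + 4 + 5 + 1 + (6−4) + 2 + 5 + 2 + 4 + 1 + 2 + 4 + 5 + 2
      = 3 + 4 + 5 + 4 + 5 + 1 + 2 + 2 + 5 + 2 + 4 + 1 + 2 + 4 + 5 + 2 = 51

51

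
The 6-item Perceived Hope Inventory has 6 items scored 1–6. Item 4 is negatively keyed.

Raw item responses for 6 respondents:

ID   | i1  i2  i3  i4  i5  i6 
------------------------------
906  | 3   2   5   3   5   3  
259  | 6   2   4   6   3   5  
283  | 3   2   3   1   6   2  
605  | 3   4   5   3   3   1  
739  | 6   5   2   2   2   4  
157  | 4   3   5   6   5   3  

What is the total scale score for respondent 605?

Respondent 605 raw: 3, 4, 5, 3, 3, 1.
Reverse-coded (reversed = (1+6) − raw = 7 − raw):
  item 1: 3
  item 2: 4
  item 3: 5
  item 4: 7 − 3 = 4
  item 5: 3
  item 6: 1
Sum = 3 + 4 + 5 + 4 + 3 + 1 = 20

20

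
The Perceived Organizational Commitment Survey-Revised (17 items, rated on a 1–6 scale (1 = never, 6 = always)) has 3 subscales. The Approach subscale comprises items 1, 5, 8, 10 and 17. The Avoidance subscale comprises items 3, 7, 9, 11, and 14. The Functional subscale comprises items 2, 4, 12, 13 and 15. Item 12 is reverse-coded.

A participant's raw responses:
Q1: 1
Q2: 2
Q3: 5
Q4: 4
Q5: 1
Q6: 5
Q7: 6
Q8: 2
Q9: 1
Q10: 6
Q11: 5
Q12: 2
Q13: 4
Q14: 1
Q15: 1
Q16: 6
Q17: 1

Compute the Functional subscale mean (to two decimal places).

3.20

Functional items: 2, 4, 12, 13, 15.
Of these, item 12 is reverse-coded; on a 1–6 scale, reversed = 7 − raw.
  item 2: 2
  item 4: 4
  item 12: 7 − 2 = 5
  item 13: 4
  item 15: 1
Sum = 2 + 4 + 5 + 4 + 1 = 16
Mean = 16 / 5 = 3.20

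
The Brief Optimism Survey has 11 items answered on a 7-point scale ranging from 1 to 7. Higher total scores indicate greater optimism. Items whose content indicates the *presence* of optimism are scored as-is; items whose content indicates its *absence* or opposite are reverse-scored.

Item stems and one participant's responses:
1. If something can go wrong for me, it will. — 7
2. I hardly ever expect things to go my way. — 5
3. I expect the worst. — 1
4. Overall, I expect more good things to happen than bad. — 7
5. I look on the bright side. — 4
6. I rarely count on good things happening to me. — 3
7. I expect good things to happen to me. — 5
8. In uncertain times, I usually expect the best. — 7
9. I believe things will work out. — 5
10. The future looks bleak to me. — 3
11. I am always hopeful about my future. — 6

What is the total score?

Items 1, 2, 3, 6, 10 describe the absence/opposite of optimism → reverse-score.
reverse-coded value = 8 − response.
  item 1: 8 − 7 = 1
  item 2: 8 − 5 = 3
  item 3: 8 − 1 = 7
  item 4: 7
  item 5: 4
  item 6: 8 − 3 = 5
  item 7: 5
  item 8: 7
  item 9: 5
  item 10: 8 − 3 = 5
  item 11: 6
Total = 1 + 3 + 7 + 7 + 4 + 5 + 5 + 7 + 5 + 5 + 6 = 55

55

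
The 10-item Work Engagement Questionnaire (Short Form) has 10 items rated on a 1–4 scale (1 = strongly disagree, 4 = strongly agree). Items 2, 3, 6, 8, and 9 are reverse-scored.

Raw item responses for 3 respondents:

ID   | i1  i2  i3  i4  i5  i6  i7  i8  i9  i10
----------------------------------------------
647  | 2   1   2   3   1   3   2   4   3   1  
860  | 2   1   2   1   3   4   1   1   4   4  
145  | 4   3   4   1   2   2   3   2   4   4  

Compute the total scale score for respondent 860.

24

Respondent 860 raw: 2, 1, 2, 1, 3, 4, 1, 1, 4, 4.
Reverse-coded (reversed = (1+4) − raw = 5 − raw):
  item 1: 2
  item 2: 5 − 1 = 4
  item 3: 5 − 2 = 3
  item 4: 1
  item 5: 3
  item 6: 5 − 4 = 1
  item 7: 1
  item 8: 5 − 1 = 4
  item 9: 5 − 4 = 1
  item 10: 4
Sum = 2 + 4 + 3 + 1 + 3 + 1 + 1 + 4 + 1 + 4 = 24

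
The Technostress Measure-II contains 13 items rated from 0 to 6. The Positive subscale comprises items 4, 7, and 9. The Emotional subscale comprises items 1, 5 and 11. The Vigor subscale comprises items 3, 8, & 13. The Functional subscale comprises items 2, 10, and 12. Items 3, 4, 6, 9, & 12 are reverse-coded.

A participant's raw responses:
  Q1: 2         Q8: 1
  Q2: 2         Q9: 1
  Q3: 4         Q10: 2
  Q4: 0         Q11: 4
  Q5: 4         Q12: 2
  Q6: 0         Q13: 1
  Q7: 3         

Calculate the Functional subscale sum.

8

Functional items: 2, 10, 12.
Of these, item 12 is reverse-coded; on a 0–6 scale, reversed = 6 − raw.
  item 2: 2
  item 10: 2
  item 12: 6 − 2 = 4
Sum = 2 + 2 + 4 = 8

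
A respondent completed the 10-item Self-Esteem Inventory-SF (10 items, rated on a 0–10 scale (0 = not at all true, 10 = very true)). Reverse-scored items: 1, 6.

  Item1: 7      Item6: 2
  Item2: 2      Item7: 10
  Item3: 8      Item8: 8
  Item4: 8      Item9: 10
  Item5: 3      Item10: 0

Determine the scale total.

Apply reverse scoring (reversed = (0+10) − raw = 10 − raw):
  item 1: 10 − 7 = 3
  item 6: 10 − 2 = 8
Scored items: 3, 2, 8, 8, 3, 8, 10, 8, 10, 0
Total = 3 + 2 + 8 + 8 + 3 + 8 + 10 + 8 + 10 + 0 = 60

60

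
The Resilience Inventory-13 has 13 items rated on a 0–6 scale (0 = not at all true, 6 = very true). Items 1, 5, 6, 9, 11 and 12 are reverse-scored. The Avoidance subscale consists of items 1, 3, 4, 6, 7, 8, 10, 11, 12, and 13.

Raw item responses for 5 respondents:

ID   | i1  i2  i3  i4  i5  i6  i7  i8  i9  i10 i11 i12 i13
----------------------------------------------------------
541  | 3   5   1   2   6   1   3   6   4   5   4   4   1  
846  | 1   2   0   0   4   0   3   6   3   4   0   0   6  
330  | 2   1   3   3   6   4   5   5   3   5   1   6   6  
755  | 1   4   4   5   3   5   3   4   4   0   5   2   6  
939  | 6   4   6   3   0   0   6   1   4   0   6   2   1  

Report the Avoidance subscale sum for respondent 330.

Respondent 330 raw: 2, 1, 3, 3, 6, 4, 5, 5, 3, 5, 1, 6, 6.
Avoidance items: 1, 3, 4, 6, 7, 8, 10, 11, 12, 13.
Reverse-coded (on a 0–6 scale, reversed = 6 − raw):
  item 1: 6 − 2 = 4
  item 3: 3
  item 4: 3
  item 6: 6 − 4 = 2
  item 7: 5
  item 8: 5
  item 10: 5
  item 11: 6 − 1 = 5
  item 12: 6 − 6 = 0
  item 13: 6
Sum = 4 + 3 + 3 + 2 + 5 + 5 + 5 + 5 + 0 + 6 = 38

38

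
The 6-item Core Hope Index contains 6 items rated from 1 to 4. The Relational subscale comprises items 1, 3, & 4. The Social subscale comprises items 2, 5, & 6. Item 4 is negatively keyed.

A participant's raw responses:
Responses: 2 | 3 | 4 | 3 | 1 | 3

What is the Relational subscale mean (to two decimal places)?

Relational items: 1, 3, 4.
Of these, item 4 is negatively keyed; reversed = (1+4) − raw = 5 − raw.
  item 1: 2
  item 3: 4
  item 4: 5 − 3 = 2
Sum = 2 + 4 + 2 = 8
Mean = 8 / 3 = 2.67

2.67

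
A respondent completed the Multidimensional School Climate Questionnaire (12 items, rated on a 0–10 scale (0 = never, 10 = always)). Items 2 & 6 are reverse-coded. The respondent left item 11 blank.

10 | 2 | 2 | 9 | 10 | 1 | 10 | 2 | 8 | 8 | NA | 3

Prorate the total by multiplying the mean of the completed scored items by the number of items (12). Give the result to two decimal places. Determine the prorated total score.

86.18

Reverse-coded (on a 0–10 scale, reversed = 10 − raw):
  item 2: 10 − 2 = 8
  item 6: 10 − 1 = 9
Completed scored items (11 of 12): 10, 8, 2, 9, 10, 9, 10, 2, 8, 8, 3; sum = 79.
Person mean = 79 / 11 ≈ 7.1818
Prorated total = (79 / 11) × 12 = 86.18 (to 2 dp)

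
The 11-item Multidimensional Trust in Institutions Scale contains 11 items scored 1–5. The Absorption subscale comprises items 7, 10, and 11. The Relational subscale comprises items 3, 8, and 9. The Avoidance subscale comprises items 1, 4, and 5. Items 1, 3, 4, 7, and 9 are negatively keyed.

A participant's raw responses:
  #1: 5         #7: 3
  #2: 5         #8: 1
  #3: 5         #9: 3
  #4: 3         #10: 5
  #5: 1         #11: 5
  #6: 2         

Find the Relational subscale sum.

5

Relational items: 3, 8, 9.
Of these, items 3 & 9 are negatively keyed; reverse-coded value = 6 − response.
  item 3: 6 − 5 = 1
  item 8: 1
  item 9: 6 − 3 = 3
Sum = 1 + 1 + 3 = 5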